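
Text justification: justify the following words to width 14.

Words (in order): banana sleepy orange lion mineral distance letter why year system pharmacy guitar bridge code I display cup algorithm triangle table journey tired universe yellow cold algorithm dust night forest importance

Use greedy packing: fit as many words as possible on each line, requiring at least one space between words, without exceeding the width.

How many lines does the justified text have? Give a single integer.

Answer: 17

Derivation:
Line 1: ['banana', 'sleepy'] (min_width=13, slack=1)
Line 2: ['orange', 'lion'] (min_width=11, slack=3)
Line 3: ['mineral'] (min_width=7, slack=7)
Line 4: ['distance'] (min_width=8, slack=6)
Line 5: ['letter', 'why'] (min_width=10, slack=4)
Line 6: ['year', 'system'] (min_width=11, slack=3)
Line 7: ['pharmacy'] (min_width=8, slack=6)
Line 8: ['guitar', 'bridge'] (min_width=13, slack=1)
Line 9: ['code', 'I', 'display'] (min_width=14, slack=0)
Line 10: ['cup', 'algorithm'] (min_width=13, slack=1)
Line 11: ['triangle', 'table'] (min_width=14, slack=0)
Line 12: ['journey', 'tired'] (min_width=13, slack=1)
Line 13: ['universe'] (min_width=8, slack=6)
Line 14: ['yellow', 'cold'] (min_width=11, slack=3)
Line 15: ['algorithm', 'dust'] (min_width=14, slack=0)
Line 16: ['night', 'forest'] (min_width=12, slack=2)
Line 17: ['importance'] (min_width=10, slack=4)
Total lines: 17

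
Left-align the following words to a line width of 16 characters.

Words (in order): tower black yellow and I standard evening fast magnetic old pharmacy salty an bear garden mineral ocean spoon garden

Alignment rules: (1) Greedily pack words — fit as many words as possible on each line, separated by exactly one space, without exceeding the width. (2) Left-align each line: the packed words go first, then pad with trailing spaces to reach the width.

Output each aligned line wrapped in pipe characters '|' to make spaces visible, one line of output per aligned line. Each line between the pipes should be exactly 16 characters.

Line 1: ['tower', 'black'] (min_width=11, slack=5)
Line 2: ['yellow', 'and', 'I'] (min_width=12, slack=4)
Line 3: ['standard', 'evening'] (min_width=16, slack=0)
Line 4: ['fast', 'magnetic'] (min_width=13, slack=3)
Line 5: ['old', 'pharmacy'] (min_width=12, slack=4)
Line 6: ['salty', 'an', 'bear'] (min_width=13, slack=3)
Line 7: ['garden', 'mineral'] (min_width=14, slack=2)
Line 8: ['ocean', 'spoon'] (min_width=11, slack=5)
Line 9: ['garden'] (min_width=6, slack=10)

Answer: |tower black     |
|yellow and I    |
|standard evening|
|fast magnetic   |
|old pharmacy    |
|salty an bear   |
|garden mineral  |
|ocean spoon     |
|garden          |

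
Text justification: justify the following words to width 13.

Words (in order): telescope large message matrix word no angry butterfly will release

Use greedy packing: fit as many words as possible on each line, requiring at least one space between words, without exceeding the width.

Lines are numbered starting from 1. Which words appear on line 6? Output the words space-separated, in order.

Answer: will release

Derivation:
Line 1: ['telescope'] (min_width=9, slack=4)
Line 2: ['large', 'message'] (min_width=13, slack=0)
Line 3: ['matrix', 'word'] (min_width=11, slack=2)
Line 4: ['no', 'angry'] (min_width=8, slack=5)
Line 5: ['butterfly'] (min_width=9, slack=4)
Line 6: ['will', 'release'] (min_width=12, slack=1)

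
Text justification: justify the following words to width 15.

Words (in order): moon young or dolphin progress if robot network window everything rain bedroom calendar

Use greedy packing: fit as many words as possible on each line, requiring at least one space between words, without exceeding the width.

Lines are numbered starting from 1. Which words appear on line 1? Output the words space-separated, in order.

Line 1: ['moon', 'young', 'or'] (min_width=13, slack=2)
Line 2: ['dolphin'] (min_width=7, slack=8)
Line 3: ['progress', 'if'] (min_width=11, slack=4)
Line 4: ['robot', 'network'] (min_width=13, slack=2)
Line 5: ['window'] (min_width=6, slack=9)
Line 6: ['everything', 'rain'] (min_width=15, slack=0)
Line 7: ['bedroom'] (min_width=7, slack=8)
Line 8: ['calendar'] (min_width=8, slack=7)

Answer: moon young or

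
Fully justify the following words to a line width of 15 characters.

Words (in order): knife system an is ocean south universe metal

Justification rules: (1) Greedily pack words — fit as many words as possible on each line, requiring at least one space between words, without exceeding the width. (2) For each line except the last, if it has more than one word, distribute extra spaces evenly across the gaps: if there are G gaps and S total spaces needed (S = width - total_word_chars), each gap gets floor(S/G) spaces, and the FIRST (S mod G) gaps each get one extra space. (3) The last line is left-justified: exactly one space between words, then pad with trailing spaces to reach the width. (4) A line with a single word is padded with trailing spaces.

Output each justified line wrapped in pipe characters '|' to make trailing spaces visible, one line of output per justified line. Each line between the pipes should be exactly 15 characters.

Answer: |knife system an|
|is  ocean south|
|universe metal |

Derivation:
Line 1: ['knife', 'system', 'an'] (min_width=15, slack=0)
Line 2: ['is', 'ocean', 'south'] (min_width=14, slack=1)
Line 3: ['universe', 'metal'] (min_width=14, slack=1)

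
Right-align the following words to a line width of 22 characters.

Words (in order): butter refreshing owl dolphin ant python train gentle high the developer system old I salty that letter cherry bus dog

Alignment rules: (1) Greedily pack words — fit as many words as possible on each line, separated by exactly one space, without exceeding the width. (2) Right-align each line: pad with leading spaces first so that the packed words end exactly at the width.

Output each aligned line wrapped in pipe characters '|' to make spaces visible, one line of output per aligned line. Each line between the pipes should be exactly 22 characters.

Answer: | butter refreshing owl|
|    dolphin ant python|
| train gentle high the|
|developer system old I|
|     salty that letter|
|        cherry bus dog|

Derivation:
Line 1: ['butter', 'refreshing', 'owl'] (min_width=21, slack=1)
Line 2: ['dolphin', 'ant', 'python'] (min_width=18, slack=4)
Line 3: ['train', 'gentle', 'high', 'the'] (min_width=21, slack=1)
Line 4: ['developer', 'system', 'old', 'I'] (min_width=22, slack=0)
Line 5: ['salty', 'that', 'letter'] (min_width=17, slack=5)
Line 6: ['cherry', 'bus', 'dog'] (min_width=14, slack=8)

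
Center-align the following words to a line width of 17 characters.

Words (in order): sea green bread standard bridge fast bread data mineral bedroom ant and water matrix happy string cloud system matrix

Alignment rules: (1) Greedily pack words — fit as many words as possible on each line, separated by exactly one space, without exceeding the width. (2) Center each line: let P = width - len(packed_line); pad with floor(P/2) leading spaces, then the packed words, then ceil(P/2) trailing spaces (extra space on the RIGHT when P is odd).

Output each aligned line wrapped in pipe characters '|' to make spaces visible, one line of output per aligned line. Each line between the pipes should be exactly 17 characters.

Answer: | sea green bread |
| standard bridge |
| fast bread data |
| mineral bedroom |
|  ant and water  |
|  matrix happy   |
|  string cloud   |
|  system matrix  |

Derivation:
Line 1: ['sea', 'green', 'bread'] (min_width=15, slack=2)
Line 2: ['standard', 'bridge'] (min_width=15, slack=2)
Line 3: ['fast', 'bread', 'data'] (min_width=15, slack=2)
Line 4: ['mineral', 'bedroom'] (min_width=15, slack=2)
Line 5: ['ant', 'and', 'water'] (min_width=13, slack=4)
Line 6: ['matrix', 'happy'] (min_width=12, slack=5)
Line 7: ['string', 'cloud'] (min_width=12, slack=5)
Line 8: ['system', 'matrix'] (min_width=13, slack=4)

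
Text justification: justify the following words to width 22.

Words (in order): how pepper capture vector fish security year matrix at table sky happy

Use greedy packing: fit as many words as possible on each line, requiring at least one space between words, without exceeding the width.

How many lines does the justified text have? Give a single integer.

Line 1: ['how', 'pepper', 'capture'] (min_width=18, slack=4)
Line 2: ['vector', 'fish', 'security'] (min_width=20, slack=2)
Line 3: ['year', 'matrix', 'at', 'table'] (min_width=20, slack=2)
Line 4: ['sky', 'happy'] (min_width=9, slack=13)
Total lines: 4

Answer: 4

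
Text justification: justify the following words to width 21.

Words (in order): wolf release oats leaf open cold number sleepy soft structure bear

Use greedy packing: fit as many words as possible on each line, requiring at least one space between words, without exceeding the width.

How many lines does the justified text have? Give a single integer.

Line 1: ['wolf', 'release', 'oats'] (min_width=17, slack=4)
Line 2: ['leaf', 'open', 'cold', 'number'] (min_width=21, slack=0)
Line 3: ['sleepy', 'soft', 'structure'] (min_width=21, slack=0)
Line 4: ['bear'] (min_width=4, slack=17)
Total lines: 4

Answer: 4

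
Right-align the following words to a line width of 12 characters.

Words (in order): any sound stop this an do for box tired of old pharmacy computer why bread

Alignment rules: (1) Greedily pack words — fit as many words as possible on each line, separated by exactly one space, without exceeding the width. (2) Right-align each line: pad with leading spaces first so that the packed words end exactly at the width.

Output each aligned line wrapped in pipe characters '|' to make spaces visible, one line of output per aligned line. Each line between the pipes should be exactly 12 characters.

Answer: |   any sound|
|stop this an|
|  do for box|
|tired of old|
|    pharmacy|
|computer why|
|       bread|

Derivation:
Line 1: ['any', 'sound'] (min_width=9, slack=3)
Line 2: ['stop', 'this', 'an'] (min_width=12, slack=0)
Line 3: ['do', 'for', 'box'] (min_width=10, slack=2)
Line 4: ['tired', 'of', 'old'] (min_width=12, slack=0)
Line 5: ['pharmacy'] (min_width=8, slack=4)
Line 6: ['computer', 'why'] (min_width=12, slack=0)
Line 7: ['bread'] (min_width=5, slack=7)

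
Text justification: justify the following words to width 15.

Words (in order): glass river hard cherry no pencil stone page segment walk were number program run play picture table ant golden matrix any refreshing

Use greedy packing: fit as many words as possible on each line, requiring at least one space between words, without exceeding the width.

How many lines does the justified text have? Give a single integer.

Line 1: ['glass', 'river'] (min_width=11, slack=4)
Line 2: ['hard', 'cherry', 'no'] (min_width=14, slack=1)
Line 3: ['pencil', 'stone'] (min_width=12, slack=3)
Line 4: ['page', 'segment'] (min_width=12, slack=3)
Line 5: ['walk', 'were'] (min_width=9, slack=6)
Line 6: ['number', 'program'] (min_width=14, slack=1)
Line 7: ['run', 'play'] (min_width=8, slack=7)
Line 8: ['picture', 'table'] (min_width=13, slack=2)
Line 9: ['ant', 'golden'] (min_width=10, slack=5)
Line 10: ['matrix', 'any'] (min_width=10, slack=5)
Line 11: ['refreshing'] (min_width=10, slack=5)
Total lines: 11

Answer: 11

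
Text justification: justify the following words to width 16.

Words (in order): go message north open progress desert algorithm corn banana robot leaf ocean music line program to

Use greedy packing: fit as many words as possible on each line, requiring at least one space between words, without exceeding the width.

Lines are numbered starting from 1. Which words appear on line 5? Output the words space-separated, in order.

Answer: robot leaf ocean

Derivation:
Line 1: ['go', 'message', 'north'] (min_width=16, slack=0)
Line 2: ['open', 'progress'] (min_width=13, slack=3)
Line 3: ['desert', 'algorithm'] (min_width=16, slack=0)
Line 4: ['corn', 'banana'] (min_width=11, slack=5)
Line 5: ['robot', 'leaf', 'ocean'] (min_width=16, slack=0)
Line 6: ['music', 'line'] (min_width=10, slack=6)
Line 7: ['program', 'to'] (min_width=10, slack=6)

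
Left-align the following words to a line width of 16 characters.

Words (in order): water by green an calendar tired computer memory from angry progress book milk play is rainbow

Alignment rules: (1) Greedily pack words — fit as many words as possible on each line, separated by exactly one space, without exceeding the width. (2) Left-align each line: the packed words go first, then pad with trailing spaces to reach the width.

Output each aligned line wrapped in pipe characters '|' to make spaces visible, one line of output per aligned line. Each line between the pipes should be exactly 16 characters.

Answer: |water by green  |
|an calendar     |
|tired computer  |
|memory from     |
|angry progress  |
|book milk play  |
|is rainbow      |

Derivation:
Line 1: ['water', 'by', 'green'] (min_width=14, slack=2)
Line 2: ['an', 'calendar'] (min_width=11, slack=5)
Line 3: ['tired', 'computer'] (min_width=14, slack=2)
Line 4: ['memory', 'from'] (min_width=11, slack=5)
Line 5: ['angry', 'progress'] (min_width=14, slack=2)
Line 6: ['book', 'milk', 'play'] (min_width=14, slack=2)
Line 7: ['is', 'rainbow'] (min_width=10, slack=6)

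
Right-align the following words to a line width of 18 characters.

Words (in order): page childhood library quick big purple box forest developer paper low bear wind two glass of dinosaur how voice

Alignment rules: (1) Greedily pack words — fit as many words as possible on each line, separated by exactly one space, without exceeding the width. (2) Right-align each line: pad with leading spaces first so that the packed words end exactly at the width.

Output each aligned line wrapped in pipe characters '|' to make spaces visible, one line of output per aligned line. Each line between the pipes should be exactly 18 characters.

Answer: |    page childhood|
| library quick big|
| purple box forest|
|   developer paper|
| low bear wind two|
| glass of dinosaur|
|         how voice|

Derivation:
Line 1: ['page', 'childhood'] (min_width=14, slack=4)
Line 2: ['library', 'quick', 'big'] (min_width=17, slack=1)
Line 3: ['purple', 'box', 'forest'] (min_width=17, slack=1)
Line 4: ['developer', 'paper'] (min_width=15, slack=3)
Line 5: ['low', 'bear', 'wind', 'two'] (min_width=17, slack=1)
Line 6: ['glass', 'of', 'dinosaur'] (min_width=17, slack=1)
Line 7: ['how', 'voice'] (min_width=9, slack=9)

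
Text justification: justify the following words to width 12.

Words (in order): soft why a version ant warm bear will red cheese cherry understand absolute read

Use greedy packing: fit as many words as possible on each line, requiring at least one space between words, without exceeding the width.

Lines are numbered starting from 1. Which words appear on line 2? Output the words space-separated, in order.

Line 1: ['soft', 'why', 'a'] (min_width=10, slack=2)
Line 2: ['version', 'ant'] (min_width=11, slack=1)
Line 3: ['warm', 'bear'] (min_width=9, slack=3)
Line 4: ['will', 'red'] (min_width=8, slack=4)
Line 5: ['cheese'] (min_width=6, slack=6)
Line 6: ['cherry'] (min_width=6, slack=6)
Line 7: ['understand'] (min_width=10, slack=2)
Line 8: ['absolute'] (min_width=8, slack=4)
Line 9: ['read'] (min_width=4, slack=8)

Answer: version ant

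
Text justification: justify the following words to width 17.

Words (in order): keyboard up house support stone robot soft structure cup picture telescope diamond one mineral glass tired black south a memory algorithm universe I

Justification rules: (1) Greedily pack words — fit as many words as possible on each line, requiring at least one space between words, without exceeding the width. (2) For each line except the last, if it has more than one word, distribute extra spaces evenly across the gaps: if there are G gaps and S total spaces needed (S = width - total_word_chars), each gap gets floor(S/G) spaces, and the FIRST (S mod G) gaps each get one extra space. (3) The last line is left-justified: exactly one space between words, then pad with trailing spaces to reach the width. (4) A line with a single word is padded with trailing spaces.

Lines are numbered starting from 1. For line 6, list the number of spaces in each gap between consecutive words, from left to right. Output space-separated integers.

Line 1: ['keyboard', 'up', 'house'] (min_width=17, slack=0)
Line 2: ['support', 'stone'] (min_width=13, slack=4)
Line 3: ['robot', 'soft'] (min_width=10, slack=7)
Line 4: ['structure', 'cup'] (min_width=13, slack=4)
Line 5: ['picture', 'telescope'] (min_width=17, slack=0)
Line 6: ['diamond', 'one'] (min_width=11, slack=6)
Line 7: ['mineral', 'glass'] (min_width=13, slack=4)
Line 8: ['tired', 'black', 'south'] (min_width=17, slack=0)
Line 9: ['a', 'memory'] (min_width=8, slack=9)
Line 10: ['algorithm'] (min_width=9, slack=8)
Line 11: ['universe', 'I'] (min_width=10, slack=7)

Answer: 7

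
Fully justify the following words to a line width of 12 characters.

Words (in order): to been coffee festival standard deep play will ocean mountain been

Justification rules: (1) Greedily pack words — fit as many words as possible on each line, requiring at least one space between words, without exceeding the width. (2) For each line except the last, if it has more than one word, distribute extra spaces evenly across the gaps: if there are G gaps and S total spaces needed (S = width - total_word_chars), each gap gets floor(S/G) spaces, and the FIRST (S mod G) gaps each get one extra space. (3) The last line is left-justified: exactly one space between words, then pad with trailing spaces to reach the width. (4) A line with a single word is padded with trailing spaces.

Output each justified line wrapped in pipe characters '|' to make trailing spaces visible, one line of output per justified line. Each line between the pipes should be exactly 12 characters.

Line 1: ['to', 'been'] (min_width=7, slack=5)
Line 2: ['coffee'] (min_width=6, slack=6)
Line 3: ['festival'] (min_width=8, slack=4)
Line 4: ['standard'] (min_width=8, slack=4)
Line 5: ['deep', 'play'] (min_width=9, slack=3)
Line 6: ['will', 'ocean'] (min_width=10, slack=2)
Line 7: ['mountain'] (min_width=8, slack=4)
Line 8: ['been'] (min_width=4, slack=8)

Answer: |to      been|
|coffee      |
|festival    |
|standard    |
|deep    play|
|will   ocean|
|mountain    |
|been        |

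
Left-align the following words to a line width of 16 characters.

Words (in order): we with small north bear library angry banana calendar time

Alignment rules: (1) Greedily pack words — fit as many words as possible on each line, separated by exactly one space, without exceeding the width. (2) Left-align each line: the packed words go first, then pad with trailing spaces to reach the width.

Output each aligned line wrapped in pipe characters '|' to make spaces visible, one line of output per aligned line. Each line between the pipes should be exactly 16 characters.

Answer: |we with small   |
|north bear      |
|library angry   |
|banana calendar |
|time            |

Derivation:
Line 1: ['we', 'with', 'small'] (min_width=13, slack=3)
Line 2: ['north', 'bear'] (min_width=10, slack=6)
Line 3: ['library', 'angry'] (min_width=13, slack=3)
Line 4: ['banana', 'calendar'] (min_width=15, slack=1)
Line 5: ['time'] (min_width=4, slack=12)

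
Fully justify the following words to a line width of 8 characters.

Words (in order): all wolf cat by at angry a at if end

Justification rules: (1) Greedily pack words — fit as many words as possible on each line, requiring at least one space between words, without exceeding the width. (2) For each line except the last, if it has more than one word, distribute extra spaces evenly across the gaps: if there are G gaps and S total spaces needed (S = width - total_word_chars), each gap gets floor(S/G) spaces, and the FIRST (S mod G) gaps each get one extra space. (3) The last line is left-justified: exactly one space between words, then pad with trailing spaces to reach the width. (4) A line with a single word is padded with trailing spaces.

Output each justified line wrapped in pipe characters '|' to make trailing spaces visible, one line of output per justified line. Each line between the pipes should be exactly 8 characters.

Line 1: ['all', 'wolf'] (min_width=8, slack=0)
Line 2: ['cat', 'by'] (min_width=6, slack=2)
Line 3: ['at', 'angry'] (min_width=8, slack=0)
Line 4: ['a', 'at', 'if'] (min_width=7, slack=1)
Line 5: ['end'] (min_width=3, slack=5)

Answer: |all wolf|
|cat   by|
|at angry|
|a  at if|
|end     |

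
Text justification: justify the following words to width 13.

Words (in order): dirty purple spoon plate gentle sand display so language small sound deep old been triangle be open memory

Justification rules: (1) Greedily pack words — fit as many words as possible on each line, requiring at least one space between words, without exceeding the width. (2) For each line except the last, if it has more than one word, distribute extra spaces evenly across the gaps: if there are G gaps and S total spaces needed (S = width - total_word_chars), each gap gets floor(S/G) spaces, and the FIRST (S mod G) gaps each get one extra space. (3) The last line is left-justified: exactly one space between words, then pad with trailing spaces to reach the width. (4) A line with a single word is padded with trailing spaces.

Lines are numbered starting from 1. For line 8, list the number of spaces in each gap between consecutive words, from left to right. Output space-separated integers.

Answer: 3

Derivation:
Line 1: ['dirty', 'purple'] (min_width=12, slack=1)
Line 2: ['spoon', 'plate'] (min_width=11, slack=2)
Line 3: ['gentle', 'sand'] (min_width=11, slack=2)
Line 4: ['display', 'so'] (min_width=10, slack=3)
Line 5: ['language'] (min_width=8, slack=5)
Line 6: ['small', 'sound'] (min_width=11, slack=2)
Line 7: ['deep', 'old', 'been'] (min_width=13, slack=0)
Line 8: ['triangle', 'be'] (min_width=11, slack=2)
Line 9: ['open', 'memory'] (min_width=11, slack=2)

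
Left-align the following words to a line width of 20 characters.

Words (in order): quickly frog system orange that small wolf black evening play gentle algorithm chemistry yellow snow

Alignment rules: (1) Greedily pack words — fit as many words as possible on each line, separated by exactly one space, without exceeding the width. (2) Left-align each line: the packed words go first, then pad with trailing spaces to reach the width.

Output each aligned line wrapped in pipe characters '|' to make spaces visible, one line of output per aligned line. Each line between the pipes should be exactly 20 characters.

Answer: |quickly frog system |
|orange that small   |
|wolf black evening  |
|play gentle         |
|algorithm chemistry |
|yellow snow         |

Derivation:
Line 1: ['quickly', 'frog', 'system'] (min_width=19, slack=1)
Line 2: ['orange', 'that', 'small'] (min_width=17, slack=3)
Line 3: ['wolf', 'black', 'evening'] (min_width=18, slack=2)
Line 4: ['play', 'gentle'] (min_width=11, slack=9)
Line 5: ['algorithm', 'chemistry'] (min_width=19, slack=1)
Line 6: ['yellow', 'snow'] (min_width=11, slack=9)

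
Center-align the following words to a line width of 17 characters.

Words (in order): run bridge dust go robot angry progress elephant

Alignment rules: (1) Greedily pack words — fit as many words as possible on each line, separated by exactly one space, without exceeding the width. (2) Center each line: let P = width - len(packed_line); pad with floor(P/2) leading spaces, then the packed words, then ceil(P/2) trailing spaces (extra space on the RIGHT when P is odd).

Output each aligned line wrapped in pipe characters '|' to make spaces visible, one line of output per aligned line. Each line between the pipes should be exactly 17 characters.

Answer: | run bridge dust |
| go robot angry  |
|progress elephant|

Derivation:
Line 1: ['run', 'bridge', 'dust'] (min_width=15, slack=2)
Line 2: ['go', 'robot', 'angry'] (min_width=14, slack=3)
Line 3: ['progress', 'elephant'] (min_width=17, slack=0)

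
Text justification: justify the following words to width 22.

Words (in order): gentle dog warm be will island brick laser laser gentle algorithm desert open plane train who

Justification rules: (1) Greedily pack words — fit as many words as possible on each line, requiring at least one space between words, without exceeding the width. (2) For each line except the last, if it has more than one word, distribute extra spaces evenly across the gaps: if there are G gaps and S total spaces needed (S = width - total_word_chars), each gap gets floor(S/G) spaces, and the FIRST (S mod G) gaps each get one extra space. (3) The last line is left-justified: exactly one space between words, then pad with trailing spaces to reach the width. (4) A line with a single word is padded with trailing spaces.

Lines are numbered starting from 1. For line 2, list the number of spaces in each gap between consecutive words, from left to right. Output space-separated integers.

Answer: 4 3

Derivation:
Line 1: ['gentle', 'dog', 'warm', 'be'] (min_width=18, slack=4)
Line 2: ['will', 'island', 'brick'] (min_width=17, slack=5)
Line 3: ['laser', 'laser', 'gentle'] (min_width=18, slack=4)
Line 4: ['algorithm', 'desert', 'open'] (min_width=21, slack=1)
Line 5: ['plane', 'train', 'who'] (min_width=15, slack=7)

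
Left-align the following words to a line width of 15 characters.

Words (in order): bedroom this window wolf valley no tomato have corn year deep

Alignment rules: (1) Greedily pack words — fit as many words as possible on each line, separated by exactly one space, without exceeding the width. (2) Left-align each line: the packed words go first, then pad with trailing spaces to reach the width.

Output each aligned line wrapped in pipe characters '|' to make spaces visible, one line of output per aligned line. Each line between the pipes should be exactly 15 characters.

Answer: |bedroom this   |
|window wolf    |
|valley no      |
|tomato have    |
|corn year deep |

Derivation:
Line 1: ['bedroom', 'this'] (min_width=12, slack=3)
Line 2: ['window', 'wolf'] (min_width=11, slack=4)
Line 3: ['valley', 'no'] (min_width=9, slack=6)
Line 4: ['tomato', 'have'] (min_width=11, slack=4)
Line 5: ['corn', 'year', 'deep'] (min_width=14, slack=1)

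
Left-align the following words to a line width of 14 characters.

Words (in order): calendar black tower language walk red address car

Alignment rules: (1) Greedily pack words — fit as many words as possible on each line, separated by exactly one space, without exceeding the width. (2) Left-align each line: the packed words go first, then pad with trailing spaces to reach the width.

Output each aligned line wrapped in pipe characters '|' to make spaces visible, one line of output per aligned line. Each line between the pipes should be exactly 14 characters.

Answer: |calendar black|
|tower language|
|walk red      |
|address car   |

Derivation:
Line 1: ['calendar', 'black'] (min_width=14, slack=0)
Line 2: ['tower', 'language'] (min_width=14, slack=0)
Line 3: ['walk', 'red'] (min_width=8, slack=6)
Line 4: ['address', 'car'] (min_width=11, slack=3)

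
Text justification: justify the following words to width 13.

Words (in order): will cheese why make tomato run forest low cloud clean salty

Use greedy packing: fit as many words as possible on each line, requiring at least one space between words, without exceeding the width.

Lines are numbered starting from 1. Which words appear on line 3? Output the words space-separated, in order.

Answer: tomato run

Derivation:
Line 1: ['will', 'cheese'] (min_width=11, slack=2)
Line 2: ['why', 'make'] (min_width=8, slack=5)
Line 3: ['tomato', 'run'] (min_width=10, slack=3)
Line 4: ['forest', 'low'] (min_width=10, slack=3)
Line 5: ['cloud', 'clean'] (min_width=11, slack=2)
Line 6: ['salty'] (min_width=5, slack=8)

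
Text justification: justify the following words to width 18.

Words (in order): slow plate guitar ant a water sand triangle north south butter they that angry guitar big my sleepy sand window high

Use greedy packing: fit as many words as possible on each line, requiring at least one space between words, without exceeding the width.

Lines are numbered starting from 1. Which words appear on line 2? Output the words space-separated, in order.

Answer: ant a water sand

Derivation:
Line 1: ['slow', 'plate', 'guitar'] (min_width=17, slack=1)
Line 2: ['ant', 'a', 'water', 'sand'] (min_width=16, slack=2)
Line 3: ['triangle', 'north'] (min_width=14, slack=4)
Line 4: ['south', 'butter', 'they'] (min_width=17, slack=1)
Line 5: ['that', 'angry', 'guitar'] (min_width=17, slack=1)
Line 6: ['big', 'my', 'sleepy', 'sand'] (min_width=18, slack=0)
Line 7: ['window', 'high'] (min_width=11, slack=7)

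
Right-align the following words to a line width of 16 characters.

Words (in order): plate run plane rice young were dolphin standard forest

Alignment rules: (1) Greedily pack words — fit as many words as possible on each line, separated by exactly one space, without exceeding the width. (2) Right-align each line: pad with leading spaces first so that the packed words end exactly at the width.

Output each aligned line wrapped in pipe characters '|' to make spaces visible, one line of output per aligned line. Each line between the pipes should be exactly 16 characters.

Line 1: ['plate', 'run', 'plane'] (min_width=15, slack=1)
Line 2: ['rice', 'young', 'were'] (min_width=15, slack=1)
Line 3: ['dolphin', 'standard'] (min_width=16, slack=0)
Line 4: ['forest'] (min_width=6, slack=10)

Answer: | plate run plane|
| rice young were|
|dolphin standard|
|          forest|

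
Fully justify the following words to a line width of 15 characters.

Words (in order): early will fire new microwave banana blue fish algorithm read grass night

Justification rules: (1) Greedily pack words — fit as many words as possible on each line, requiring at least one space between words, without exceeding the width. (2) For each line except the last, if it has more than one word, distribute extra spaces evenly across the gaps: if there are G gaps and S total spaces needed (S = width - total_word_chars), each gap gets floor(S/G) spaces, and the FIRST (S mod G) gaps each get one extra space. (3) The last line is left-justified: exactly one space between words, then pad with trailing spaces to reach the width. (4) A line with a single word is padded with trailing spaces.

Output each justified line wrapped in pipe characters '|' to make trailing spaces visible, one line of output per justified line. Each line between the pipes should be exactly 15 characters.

Line 1: ['early', 'will', 'fire'] (min_width=15, slack=0)
Line 2: ['new', 'microwave'] (min_width=13, slack=2)
Line 3: ['banana', 'blue'] (min_width=11, slack=4)
Line 4: ['fish', 'algorithm'] (min_width=14, slack=1)
Line 5: ['read', 'grass'] (min_width=10, slack=5)
Line 6: ['night'] (min_width=5, slack=10)

Answer: |early will fire|
|new   microwave|
|banana     blue|
|fish  algorithm|
|read      grass|
|night          |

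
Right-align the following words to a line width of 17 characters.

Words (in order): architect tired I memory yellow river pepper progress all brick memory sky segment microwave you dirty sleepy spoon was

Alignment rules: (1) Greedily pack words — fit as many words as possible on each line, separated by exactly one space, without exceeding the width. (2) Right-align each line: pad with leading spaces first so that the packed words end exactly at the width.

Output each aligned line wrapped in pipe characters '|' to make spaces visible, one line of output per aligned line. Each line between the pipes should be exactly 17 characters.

Answer: |architect tired I|
|    memory yellow|
|     river pepper|
|     progress all|
| brick memory sky|
|segment microwave|
| you dirty sleepy|
|        spoon was|

Derivation:
Line 1: ['architect', 'tired', 'I'] (min_width=17, slack=0)
Line 2: ['memory', 'yellow'] (min_width=13, slack=4)
Line 3: ['river', 'pepper'] (min_width=12, slack=5)
Line 4: ['progress', 'all'] (min_width=12, slack=5)
Line 5: ['brick', 'memory', 'sky'] (min_width=16, slack=1)
Line 6: ['segment', 'microwave'] (min_width=17, slack=0)
Line 7: ['you', 'dirty', 'sleepy'] (min_width=16, slack=1)
Line 8: ['spoon', 'was'] (min_width=9, slack=8)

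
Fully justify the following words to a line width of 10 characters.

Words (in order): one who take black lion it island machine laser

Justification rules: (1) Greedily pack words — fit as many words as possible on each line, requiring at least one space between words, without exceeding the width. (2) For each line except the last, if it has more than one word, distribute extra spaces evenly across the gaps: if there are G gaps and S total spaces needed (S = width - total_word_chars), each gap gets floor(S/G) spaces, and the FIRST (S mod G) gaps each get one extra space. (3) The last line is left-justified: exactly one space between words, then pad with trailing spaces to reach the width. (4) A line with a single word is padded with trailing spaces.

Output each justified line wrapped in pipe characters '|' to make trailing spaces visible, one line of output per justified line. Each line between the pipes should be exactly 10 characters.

Line 1: ['one', 'who'] (min_width=7, slack=3)
Line 2: ['take', 'black'] (min_width=10, slack=0)
Line 3: ['lion', 'it'] (min_width=7, slack=3)
Line 4: ['island'] (min_width=6, slack=4)
Line 5: ['machine'] (min_width=7, slack=3)
Line 6: ['laser'] (min_width=5, slack=5)

Answer: |one    who|
|take black|
|lion    it|
|island    |
|machine   |
|laser     |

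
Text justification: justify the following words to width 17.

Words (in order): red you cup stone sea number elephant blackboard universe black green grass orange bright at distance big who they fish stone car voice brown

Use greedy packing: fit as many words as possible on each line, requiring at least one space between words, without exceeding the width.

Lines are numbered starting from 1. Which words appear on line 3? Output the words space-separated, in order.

Answer: elephant

Derivation:
Line 1: ['red', 'you', 'cup', 'stone'] (min_width=17, slack=0)
Line 2: ['sea', 'number'] (min_width=10, slack=7)
Line 3: ['elephant'] (min_width=8, slack=9)
Line 4: ['blackboard'] (min_width=10, slack=7)
Line 5: ['universe', 'black'] (min_width=14, slack=3)
Line 6: ['green', 'grass'] (min_width=11, slack=6)
Line 7: ['orange', 'bright', 'at'] (min_width=16, slack=1)
Line 8: ['distance', 'big', 'who'] (min_width=16, slack=1)
Line 9: ['they', 'fish', 'stone'] (min_width=15, slack=2)
Line 10: ['car', 'voice', 'brown'] (min_width=15, slack=2)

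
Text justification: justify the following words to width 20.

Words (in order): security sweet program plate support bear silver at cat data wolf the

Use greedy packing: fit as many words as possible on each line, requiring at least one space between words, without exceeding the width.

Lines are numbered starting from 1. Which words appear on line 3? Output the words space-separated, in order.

Line 1: ['security', 'sweet'] (min_width=14, slack=6)
Line 2: ['program', 'plate'] (min_width=13, slack=7)
Line 3: ['support', 'bear', 'silver'] (min_width=19, slack=1)
Line 4: ['at', 'cat', 'data', 'wolf', 'the'] (min_width=20, slack=0)

Answer: support bear silver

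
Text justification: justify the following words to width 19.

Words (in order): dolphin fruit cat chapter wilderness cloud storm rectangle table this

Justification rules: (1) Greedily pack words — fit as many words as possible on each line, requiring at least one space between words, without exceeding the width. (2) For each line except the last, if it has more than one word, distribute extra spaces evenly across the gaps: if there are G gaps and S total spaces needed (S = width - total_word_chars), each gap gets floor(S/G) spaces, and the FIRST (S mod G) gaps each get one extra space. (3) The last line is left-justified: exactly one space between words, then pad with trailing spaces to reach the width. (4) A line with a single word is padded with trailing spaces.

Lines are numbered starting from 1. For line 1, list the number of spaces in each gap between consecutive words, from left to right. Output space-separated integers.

Line 1: ['dolphin', 'fruit', 'cat'] (min_width=17, slack=2)
Line 2: ['chapter', 'wilderness'] (min_width=18, slack=1)
Line 3: ['cloud', 'storm'] (min_width=11, slack=8)
Line 4: ['rectangle', 'table'] (min_width=15, slack=4)
Line 5: ['this'] (min_width=4, slack=15)

Answer: 2 2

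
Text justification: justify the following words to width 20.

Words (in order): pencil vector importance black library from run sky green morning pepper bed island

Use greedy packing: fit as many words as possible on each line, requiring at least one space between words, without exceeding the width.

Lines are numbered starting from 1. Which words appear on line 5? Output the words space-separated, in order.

Answer: bed island

Derivation:
Line 1: ['pencil', 'vector'] (min_width=13, slack=7)
Line 2: ['importance', 'black'] (min_width=16, slack=4)
Line 3: ['library', 'from', 'run', 'sky'] (min_width=20, slack=0)
Line 4: ['green', 'morning', 'pepper'] (min_width=20, slack=0)
Line 5: ['bed', 'island'] (min_width=10, slack=10)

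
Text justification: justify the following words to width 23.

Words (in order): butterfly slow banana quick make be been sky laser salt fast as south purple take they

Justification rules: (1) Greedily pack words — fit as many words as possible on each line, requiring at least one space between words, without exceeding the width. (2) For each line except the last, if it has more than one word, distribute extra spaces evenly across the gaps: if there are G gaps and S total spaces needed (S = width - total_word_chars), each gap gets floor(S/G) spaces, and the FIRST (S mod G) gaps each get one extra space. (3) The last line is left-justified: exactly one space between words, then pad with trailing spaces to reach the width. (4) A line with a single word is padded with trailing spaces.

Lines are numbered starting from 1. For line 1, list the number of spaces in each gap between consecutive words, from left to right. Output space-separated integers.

Line 1: ['butterfly', 'slow', 'banana'] (min_width=21, slack=2)
Line 2: ['quick', 'make', 'be', 'been', 'sky'] (min_width=22, slack=1)
Line 3: ['laser', 'salt', 'fast', 'as'] (min_width=18, slack=5)
Line 4: ['south', 'purple', 'take', 'they'] (min_width=22, slack=1)

Answer: 2 2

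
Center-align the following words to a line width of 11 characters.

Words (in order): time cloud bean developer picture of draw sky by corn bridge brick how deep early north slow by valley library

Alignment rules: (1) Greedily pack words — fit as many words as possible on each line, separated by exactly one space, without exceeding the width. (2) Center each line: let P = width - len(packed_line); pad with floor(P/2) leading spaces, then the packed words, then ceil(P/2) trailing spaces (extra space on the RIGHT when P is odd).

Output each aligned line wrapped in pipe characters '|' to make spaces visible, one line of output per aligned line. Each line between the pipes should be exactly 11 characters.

Line 1: ['time', 'cloud'] (min_width=10, slack=1)
Line 2: ['bean'] (min_width=4, slack=7)
Line 3: ['developer'] (min_width=9, slack=2)
Line 4: ['picture', 'of'] (min_width=10, slack=1)
Line 5: ['draw', 'sky', 'by'] (min_width=11, slack=0)
Line 6: ['corn', 'bridge'] (min_width=11, slack=0)
Line 7: ['brick', 'how'] (min_width=9, slack=2)
Line 8: ['deep', 'early'] (min_width=10, slack=1)
Line 9: ['north', 'slow'] (min_width=10, slack=1)
Line 10: ['by', 'valley'] (min_width=9, slack=2)
Line 11: ['library'] (min_width=7, slack=4)

Answer: |time cloud |
|   bean    |
| developer |
|picture of |
|draw sky by|
|corn bridge|
| brick how |
|deep early |
|north slow |
| by valley |
|  library  |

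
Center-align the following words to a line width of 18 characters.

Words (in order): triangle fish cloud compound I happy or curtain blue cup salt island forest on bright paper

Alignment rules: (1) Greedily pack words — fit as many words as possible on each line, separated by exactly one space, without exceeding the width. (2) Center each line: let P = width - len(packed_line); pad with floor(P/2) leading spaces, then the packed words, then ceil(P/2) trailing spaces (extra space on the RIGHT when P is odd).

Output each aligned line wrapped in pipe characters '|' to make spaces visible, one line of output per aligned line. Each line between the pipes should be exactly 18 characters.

Answer: |  triangle fish   |
| cloud compound I |
| happy or curtain |
|  blue cup salt   |
| island forest on |
|   bright paper   |

Derivation:
Line 1: ['triangle', 'fish'] (min_width=13, slack=5)
Line 2: ['cloud', 'compound', 'I'] (min_width=16, slack=2)
Line 3: ['happy', 'or', 'curtain'] (min_width=16, slack=2)
Line 4: ['blue', 'cup', 'salt'] (min_width=13, slack=5)
Line 5: ['island', 'forest', 'on'] (min_width=16, slack=2)
Line 6: ['bright', 'paper'] (min_width=12, slack=6)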